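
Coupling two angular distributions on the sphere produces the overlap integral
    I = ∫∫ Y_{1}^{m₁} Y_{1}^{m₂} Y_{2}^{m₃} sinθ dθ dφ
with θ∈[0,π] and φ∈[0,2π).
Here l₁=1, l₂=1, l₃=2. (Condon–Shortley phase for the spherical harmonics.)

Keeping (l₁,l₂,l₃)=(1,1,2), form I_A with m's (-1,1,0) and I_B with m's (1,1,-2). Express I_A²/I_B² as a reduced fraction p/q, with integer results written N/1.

Shared (l₁,l₂,l₃)=(1,1,2): N and (l;000)² cancel in I_A²/I_B².
A: Δ = 0!·2!·2!/5! = 1/30; Racah Σ t=0..0: t=0:+1/4 = 1/4; ⇒ 3j(1 1 2; -1 1 0)² = 1/30, sgn +1
B: Δ = 0!·2!·2!/5! = 1/30; Racah Σ t=0..0: t=0:+1/4 = 1/4; ⇒ 3j(1 1 2; 1 1 -2)² = 1/5, sgn +1
I_A²/I_B² = (1/30)/(1/5) = 1/6

1/6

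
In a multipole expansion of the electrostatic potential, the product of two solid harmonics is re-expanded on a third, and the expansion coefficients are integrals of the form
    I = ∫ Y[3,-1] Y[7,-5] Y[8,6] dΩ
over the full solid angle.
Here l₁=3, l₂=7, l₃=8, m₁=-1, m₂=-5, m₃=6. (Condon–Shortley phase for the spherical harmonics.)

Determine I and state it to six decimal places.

0.053058

m-sum 0 ✓  L=18 even ✓  4≤8≤10 ✓
Π(2lᵢ+1) = 7×15×17 = 1785
triangle coeff Δ(3,7,8) = 1/5290740
Σ_t [0,2]: t=0:+1/7257600 t=1:−1/2073600 t=2:+1/7257600 = -1/4838400
(3j)²=252/20995 [(3 7 8; 0 0 0)], sign=-1
Σ_t [0,2]: t=0:+1/348364800 t=1:−1/239500800 t=2:+1/3832012800 = -1/958003200
(3j)²=8/4845 [(3 7 8; -1 -5 6)], sign=-1
⇒ 4πI² = 14112/398905
I = (+1)√(14112/398905/(4π)) = 0.05305846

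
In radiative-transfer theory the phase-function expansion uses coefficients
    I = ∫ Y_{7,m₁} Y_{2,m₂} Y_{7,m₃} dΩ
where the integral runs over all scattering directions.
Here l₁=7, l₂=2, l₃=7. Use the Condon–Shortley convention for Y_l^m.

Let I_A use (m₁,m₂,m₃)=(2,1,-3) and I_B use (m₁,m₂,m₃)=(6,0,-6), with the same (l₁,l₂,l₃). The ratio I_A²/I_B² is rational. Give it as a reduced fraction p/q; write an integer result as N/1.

l's match ⇒ only the (l;m) 3-j factors differ between A and B.
A: triangle coeff Δ(7,2,7) = 1/185640; Σ_t [1,2]: t=1:−1/1935360 t=2:+1/4354560 = -1/3483648; (3j)²=125/12376 [(7 2 7; 2 1 -3)], sign=-1
B: triangle coeff Δ(7,2,7) = 1/185640; Σ_t [0,1]: t=0:+1/159667200 t=1:−1/479001600 = 1/239500800; (3j)²=26/1785 [(7 2 7; 6 0 -6)], sign=-1
I_A²/I_B² = (125/12376)/(26/1785) = 1875/2704

1875/2704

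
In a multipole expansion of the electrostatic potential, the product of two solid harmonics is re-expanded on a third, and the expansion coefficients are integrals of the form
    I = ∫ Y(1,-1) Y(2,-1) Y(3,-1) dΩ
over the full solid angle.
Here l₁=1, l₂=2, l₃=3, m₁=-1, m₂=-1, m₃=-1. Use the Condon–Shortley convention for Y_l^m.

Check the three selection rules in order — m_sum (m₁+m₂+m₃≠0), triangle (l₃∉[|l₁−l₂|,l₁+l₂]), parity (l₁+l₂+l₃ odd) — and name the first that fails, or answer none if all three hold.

m_sum

Σmᵢ = -3  ✗
l₃∈[|l₁−l₂|,l₁+l₂]=[1,3], have l₃=3
Σlᵢ = 6 ⇒ even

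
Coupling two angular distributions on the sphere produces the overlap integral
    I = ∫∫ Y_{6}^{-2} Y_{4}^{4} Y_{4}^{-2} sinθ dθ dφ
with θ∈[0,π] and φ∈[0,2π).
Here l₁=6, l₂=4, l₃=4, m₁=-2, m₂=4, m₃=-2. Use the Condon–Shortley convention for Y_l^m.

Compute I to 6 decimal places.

Rules hold: Σm=0, L=14 even, 2≤4≤10.
N = 13·9·9 = 1053
Δ = 6!·6!·2!/15! = 1/1261260
Racah Σ t=2..4: t=2:+1/4608 t=3:−1/1296 t=4:+1/4608 = -7/20736
⇒ 3j(6 4 4; 0 0 0)² = 20/1287, sgn -1
Racah Σ t=6..6: t=6:+1/69120 = 1/69120
⇒ 3j(6 4 4; -2 4 -2)² = 4/429, sgn +1
4πI² = N·(3j₀)²·(3jₘ)² = 240/1573
I = -1·√(0.152575/4π) = -0.11018851

-0.110189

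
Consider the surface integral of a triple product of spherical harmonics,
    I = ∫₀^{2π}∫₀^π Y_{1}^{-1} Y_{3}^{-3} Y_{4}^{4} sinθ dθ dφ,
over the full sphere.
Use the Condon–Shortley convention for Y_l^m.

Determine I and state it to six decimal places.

m-sum 0 ✓  L=8 even ✓  2≤4≤4 ✓
Π(2lᵢ+1) = 3×7×9 = 189
triangle coeff Δ(1,3,4) = 1/252
Σ_t [0,0]: t=0:+1/36 = 1/36
(3j)²=4/63 [(1 3 4; 0 0 0)], sign=+1
Σ_t [0,0]: t=0:+1/1440 = 1/1440
(3j)²=1/9 [(1 3 4; -1 -3 4)], sign=+1
⇒ 4πI² = 4/3
I = (+1)√(4/3/(4π)) = 0.32573501

0.325735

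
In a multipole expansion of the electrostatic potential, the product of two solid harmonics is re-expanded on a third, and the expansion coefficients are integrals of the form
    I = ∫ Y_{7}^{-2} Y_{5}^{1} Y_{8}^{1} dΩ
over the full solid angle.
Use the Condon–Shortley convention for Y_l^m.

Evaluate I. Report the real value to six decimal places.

0.089940

Checks pass: Σm=0; 20 even; l₃=8∈[2,12].
(2·7+1)(2·5+1)(2·8+1) = 2805
Δ: 4! 10! 6! / 21! → 1/814773960
sum: t=0:+1/87091200 t=1:−1/4976640 t=2:+1/2073600 t=3:−1/4976640 t=4:+1/87091200 = 1/9676800
3j²(7 5 8; 0 0 0) = Δ·Π!·Σ² = 360/46189  (sign +1)
sum: t=0:+1/6270566400 t=1:−1/58060800 t=2:+1/5806080 t=3:−1/3732480 t=4:+1/16588800 = -47/895795200
3j²(7 5 8; -2 1 1) = Δ·Π!·Σ² = 15463/3325608  (sign +1)
combine: 4πI² = 2805·360/46189·15463/3325608 = 1159725/11408683
take √, sign +1: I = 0.08994040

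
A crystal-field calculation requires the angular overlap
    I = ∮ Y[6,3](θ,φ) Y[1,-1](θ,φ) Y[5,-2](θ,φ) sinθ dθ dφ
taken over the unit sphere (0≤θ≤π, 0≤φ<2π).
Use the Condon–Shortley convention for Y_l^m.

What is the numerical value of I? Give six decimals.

Checks pass: Σm=0; 12 even; l₃=5∈[5,7].
(2·6+1)(2·1+1)(2·5+1) = 429
Δ: 2! 10! 0! / 13! → 1/858
sum: t=1:−1/14400 = -1/14400
3j²(6 1 5; 0 0 0) = Δ·Π!·Σ² = 6/143  (sign +1)
sum: t=0:+1/60480 = 1/60480
3j²(6 1 5; 3 -1 -2) = Δ·Π!·Σ² = 6/143  (sign -1)
combine: 4πI² = 429·6/143·6/143 = 108/143
take √, sign -1: I = -0.24515397

-0.245154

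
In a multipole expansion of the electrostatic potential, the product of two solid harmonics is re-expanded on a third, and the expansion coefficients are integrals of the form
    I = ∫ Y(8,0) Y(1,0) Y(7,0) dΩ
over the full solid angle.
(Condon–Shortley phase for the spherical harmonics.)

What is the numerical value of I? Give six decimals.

0.244780

Rules hold: Σm=0, L=16 even, 7≤7≤9.
N = 17·3·15 = 765
Δ = 2!·14!·0!/17! = 1/2040
Racah Σ t=1..1: t=1:−1/25401600 = -1/25401600
⇒ 3j(8 1 7; 0 0 0)² = 8/255, sgn +1
(m-triple is (0,0,0) — same symbol as above.)
4πI² = N·(3j₀)²·(3jₘ)² = 64/85
I = +1·√(0.752941/4π) = 0.24477981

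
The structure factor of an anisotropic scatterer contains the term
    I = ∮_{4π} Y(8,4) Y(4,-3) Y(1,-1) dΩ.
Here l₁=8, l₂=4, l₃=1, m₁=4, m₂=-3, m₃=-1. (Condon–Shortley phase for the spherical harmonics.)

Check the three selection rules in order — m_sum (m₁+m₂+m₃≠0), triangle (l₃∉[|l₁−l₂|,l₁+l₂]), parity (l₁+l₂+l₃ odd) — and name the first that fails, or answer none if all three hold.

azimuthal sum: 4 − 3 − 1 = 0  ✓
4 ≤ 1 ≤ 12 (triangle on l)  ✗
L = 8 + 4 + 1 = 13 (odd)

triangle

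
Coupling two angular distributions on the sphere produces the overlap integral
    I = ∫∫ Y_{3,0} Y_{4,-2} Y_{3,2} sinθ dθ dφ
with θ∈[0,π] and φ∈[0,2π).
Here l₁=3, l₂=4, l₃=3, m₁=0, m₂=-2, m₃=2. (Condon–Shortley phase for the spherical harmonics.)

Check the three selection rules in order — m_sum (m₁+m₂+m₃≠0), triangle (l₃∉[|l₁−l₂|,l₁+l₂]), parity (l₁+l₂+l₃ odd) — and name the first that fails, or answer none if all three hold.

none

m₁+m₂+m₃ = 0 − 2 + 2 = 0  ✓
triangle: |3−4|=1 ≤ l₃=3 ≤ 3+4=7  ✓
parity: l₁+l₂+l₃ = 10 is even  ✓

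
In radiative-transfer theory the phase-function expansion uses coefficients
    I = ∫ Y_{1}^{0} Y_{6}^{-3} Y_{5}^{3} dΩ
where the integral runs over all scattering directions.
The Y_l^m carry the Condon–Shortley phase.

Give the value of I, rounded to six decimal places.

Rules hold: Σm=0, L=12 even, 5≤5≤7.
N = 3·13·11 = 429
Δ = 2!·0!·10!/13! = 1/858
Racah Σ t=1..1: t=1:−1/14400 = -1/14400
⇒ 3j(1 6 5; 0 0 0)² = 6/143, sgn +1
Racah Σ t=1..1: t=1:−1/80640 = -1/80640
⇒ 3j(1 6 5; 0 -3 3)² = 9/286, sgn -1
4πI² = N·(3j₀)²·(3jₘ)² = 81/143
I = -1·√(0.566434/4π) = -0.21230956

-0.212310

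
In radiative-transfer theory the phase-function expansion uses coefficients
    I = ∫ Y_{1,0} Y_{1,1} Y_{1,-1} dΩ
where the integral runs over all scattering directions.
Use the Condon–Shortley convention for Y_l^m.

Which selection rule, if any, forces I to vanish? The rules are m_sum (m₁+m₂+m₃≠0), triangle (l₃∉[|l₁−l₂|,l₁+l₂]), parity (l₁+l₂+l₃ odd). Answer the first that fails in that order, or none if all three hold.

parity

Σmᵢ = 0  ✓
l₃∈[|l₁−l₂|,l₁+l₂]=[0,2], have l₃=1  ✓
Σlᵢ = 3 ⇒ odd  ✗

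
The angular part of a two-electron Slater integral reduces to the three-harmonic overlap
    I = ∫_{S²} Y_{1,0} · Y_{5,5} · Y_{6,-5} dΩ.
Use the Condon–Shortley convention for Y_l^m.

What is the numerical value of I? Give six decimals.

Checks pass: Σm=0; 12 even; l₃=6∈[4,6].
(2·1+1)(2·5+1)(2·6+1) = 429
Δ: 0! 2! 10! / 13! → 1/858
sum: t=0:+1/14400 = 1/14400
3j²(1 5 6; 0 0 0) = Δ·Π!·Σ² = 6/143  (sign +1)
sum: t=0:+1/3628800 = 1/3628800
3j²(1 5 6; 0 5 -5) = Δ·Π!·Σ² = 1/78  (sign -1)
combine: 4πI² = 429·6/143·1/78 = 3/13
take √, sign -1: I = -0.13551395

-0.135514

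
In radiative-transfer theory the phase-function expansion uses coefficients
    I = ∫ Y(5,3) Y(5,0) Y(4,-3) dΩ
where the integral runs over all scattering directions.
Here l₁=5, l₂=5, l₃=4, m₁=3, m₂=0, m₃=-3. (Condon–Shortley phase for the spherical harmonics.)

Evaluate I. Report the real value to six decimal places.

Checks pass: Σm=0; 14 even; l₃=4∈[0,10].
(2·5+1)(2·5+1)(2·4+1) = 1089
Δ: 6! 4! 4! / 15! → 1/3153150
sum: t=1:−1/69120 t=2:+1/1728 t=3:−1/576 t=4:+1/1728 t=5:−1/69120 = -7/11520
3j²(5 5 4; 0 0 0) = Δ·Π!·Σ² = 2/143  (sign -1)
sum: t=1:−1/17280 t=2:+1/6912 = 1/11520
3j²(5 5 4; 3 0 -3) = Δ·Π!·Σ² = 2/143  (sign -1)
combine: 4πI² = 1089·2/143·2/143 = 36/169
take √, sign +1: I = 0.13019760

0.130198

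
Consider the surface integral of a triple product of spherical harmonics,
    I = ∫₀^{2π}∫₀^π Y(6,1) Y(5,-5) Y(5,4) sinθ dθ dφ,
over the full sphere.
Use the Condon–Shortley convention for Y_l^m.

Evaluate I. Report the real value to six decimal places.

Rules hold: Σm=0, L=16 even, 1≤5≤11.
N = 13·11·11 = 1573
Δ = 6!·6!·4!/17! = 1/28588560
Racah Σ t=1..5: t=1:−1/345600 t=2:+1/13824 t=3:−1/5184 t=4:+1/13824 t=5:−1/345600 = -7/129600
⇒ 3j(6 5 5; 0 0 0)² = 80/7293, sgn +1
Racah Σ t=0..0: t=0:+1/2073600 = 1/2073600
⇒ 3j(6 5 5; 1 -5 4)² = 63/9724, sgn -1
4πI² = N·(3j₀)²·(3jₘ)² = 420/3757
I = -1·√(0.111791/4π) = -0.09431898

-0.094319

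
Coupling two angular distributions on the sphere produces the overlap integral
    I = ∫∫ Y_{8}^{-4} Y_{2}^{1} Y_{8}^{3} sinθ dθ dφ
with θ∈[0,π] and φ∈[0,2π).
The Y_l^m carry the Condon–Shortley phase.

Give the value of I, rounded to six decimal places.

0.146979

Checks pass: Σm=0; 18 even; l₃=8∈[6,10].
(2·8+1)(2·2+1)(2·8+1) = 1445
Δ: 2! 14! 2! / 19! → 1/348840
sum: t=0:+1/116121600 t=1:−1/25401600 t=2:+1/116121600 = -1/45158400
3j²(8 2 8; 0 0 0) = Δ·Π!·Σ² = 24/1615  (sign -1)
sum: t=1:−1/479001600 t=2:+1/174182400 = 1/273715200
3j²(8 2 8; -4 1 3) = Δ·Π!·Σ² = 49/3876  (sign -1)
combine: 4πI² = 1445·24/1615·49/3876 = 98/361
take √, sign +1: I = 0.14697873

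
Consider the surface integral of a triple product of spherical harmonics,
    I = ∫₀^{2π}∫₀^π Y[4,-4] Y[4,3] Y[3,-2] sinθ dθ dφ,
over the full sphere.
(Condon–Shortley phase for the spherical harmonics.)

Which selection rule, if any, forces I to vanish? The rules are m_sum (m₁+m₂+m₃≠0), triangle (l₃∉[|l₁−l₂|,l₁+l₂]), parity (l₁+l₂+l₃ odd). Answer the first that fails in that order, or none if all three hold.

m_sum

azimuthal sum: -4 + 3 − 2 = -3  ✗
0 ≤ 3 ≤ 8 (triangle on l)
L = 4 + 4 + 3 = 11 (odd)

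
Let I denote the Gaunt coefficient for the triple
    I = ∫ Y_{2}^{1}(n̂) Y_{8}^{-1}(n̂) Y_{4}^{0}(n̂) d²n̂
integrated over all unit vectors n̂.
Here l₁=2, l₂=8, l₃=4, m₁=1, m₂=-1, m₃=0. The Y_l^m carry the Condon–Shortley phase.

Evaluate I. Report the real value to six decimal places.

|2−8|≤4≤2+8 violated ⇒ I = 0

0.000000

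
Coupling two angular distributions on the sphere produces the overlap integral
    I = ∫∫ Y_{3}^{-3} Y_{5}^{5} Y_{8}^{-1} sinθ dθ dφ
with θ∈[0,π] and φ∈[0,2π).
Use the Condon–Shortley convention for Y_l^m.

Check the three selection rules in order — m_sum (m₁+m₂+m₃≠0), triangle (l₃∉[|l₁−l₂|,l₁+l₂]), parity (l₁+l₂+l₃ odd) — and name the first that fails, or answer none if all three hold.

m_sum

azimuthal sum: -3 + 5 − 1 = 1  ✗
2 ≤ 8 ≤ 8 (triangle on l)
L = 3 + 5 + 8 = 16 (even)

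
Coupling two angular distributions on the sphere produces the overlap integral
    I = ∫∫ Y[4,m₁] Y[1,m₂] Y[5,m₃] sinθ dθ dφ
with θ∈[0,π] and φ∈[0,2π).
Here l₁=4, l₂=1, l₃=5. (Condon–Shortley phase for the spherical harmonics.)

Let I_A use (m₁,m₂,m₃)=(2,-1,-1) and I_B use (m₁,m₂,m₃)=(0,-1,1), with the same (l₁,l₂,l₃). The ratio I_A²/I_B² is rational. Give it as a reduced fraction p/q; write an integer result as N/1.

2/5

Same 4,1,5: normalisation and zero-m 3j drop out of the ratio.
A: Δ: 0! 8! 2! / 11! → 1/495; sum: t=0:+1/2880 = 1/2880; 3j²(4 1 5; 2 -1 -1) = Δ·Π!·Σ² = 2/165  (sign +1)
B: Δ: 0! 8! 2! / 11! → 1/495; sum: t=0:+1/1152 = 1/1152; 3j²(4 1 5; 0 -1 1) = Δ·Π!·Σ² = 1/33  (sign +1)
I_A²/I_B² = (2/165)/(1/33) = 2/5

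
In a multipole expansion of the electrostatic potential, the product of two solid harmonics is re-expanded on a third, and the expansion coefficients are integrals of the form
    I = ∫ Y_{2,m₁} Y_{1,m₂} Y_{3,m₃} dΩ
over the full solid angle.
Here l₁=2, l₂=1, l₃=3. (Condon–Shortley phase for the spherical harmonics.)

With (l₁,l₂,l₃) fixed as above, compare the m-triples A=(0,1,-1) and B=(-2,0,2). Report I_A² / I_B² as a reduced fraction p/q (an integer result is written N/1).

6/5

Shared (l₁,l₂,l₃)=(2,1,3): N and (l;000)² cancel in I_A²/I_B².
A: Δ = 0!·4!·2!/7! = 1/105; Racah Σ t=0..0: t=0:+1/8 = 1/8; ⇒ 3j(2 1 3; 0 1 -1)² = 2/35, sgn +1
B: Δ = 0!·4!·2!/7! = 1/105; Racah Σ t=0..0: t=0:+1/24 = 1/24; ⇒ 3j(2 1 3; -2 0 2)² = 1/21, sgn -1
I_A²/I_B² = (2/35)/(1/21) = 6/5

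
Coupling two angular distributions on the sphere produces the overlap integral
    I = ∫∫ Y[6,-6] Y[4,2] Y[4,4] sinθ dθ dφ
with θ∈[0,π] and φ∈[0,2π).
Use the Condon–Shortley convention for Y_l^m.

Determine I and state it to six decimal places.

-0.163436

Rules hold: Σm=0, L=14 even, 2≤4≤10.
N = 13·9·9 = 1053
Δ = 6!·6!·2!/15! = 1/1261260
Racah Σ t=2..4: t=2:+1/4608 t=3:−1/1296 t=4:+1/4608 = -7/20736
⇒ 3j(6 4 4; 0 0 0)² = 20/1287, sgn -1
Racah Σ t=6..6: t=6:+1/1036800 = 1/1036800
⇒ 3j(6 4 4; -6 2 4)² = 4/195, sgn +1
4πI² = N·(3j₀)²·(3jₘ)² = 48/143
I = -1·√(0.335664/4π) = -0.16343598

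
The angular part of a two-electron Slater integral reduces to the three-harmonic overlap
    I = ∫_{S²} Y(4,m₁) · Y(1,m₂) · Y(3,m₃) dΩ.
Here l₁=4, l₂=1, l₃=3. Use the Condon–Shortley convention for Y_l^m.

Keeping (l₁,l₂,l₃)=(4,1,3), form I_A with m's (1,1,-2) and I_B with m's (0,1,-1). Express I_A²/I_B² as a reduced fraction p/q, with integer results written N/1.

Shared (l₁,l₂,l₃)=(4,1,3): N and (l;000)² cancel in I_A²/I_B².
A: Δ = 2!·6!·0!/9! = 1/252; Racah Σ t=2..2: t=2:+1/240 = 1/240; ⇒ 3j(4 1 3; 1 1 -2)² = 1/84, sgn -1
B: Δ = 2!·6!·0!/9! = 1/252; Racah Σ t=2..2: t=2:+1/96 = 1/96; ⇒ 3j(4 1 3; 0 1 -1)² = 1/42, sgn +1
I_A²/I_B² = (1/84)/(1/42) = 1/2

1/2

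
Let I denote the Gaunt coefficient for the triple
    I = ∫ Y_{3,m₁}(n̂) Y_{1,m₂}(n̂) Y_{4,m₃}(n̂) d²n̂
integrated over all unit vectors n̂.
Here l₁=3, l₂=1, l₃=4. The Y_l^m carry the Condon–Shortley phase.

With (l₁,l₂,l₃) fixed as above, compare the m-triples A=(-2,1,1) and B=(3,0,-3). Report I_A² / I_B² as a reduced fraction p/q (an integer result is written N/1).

Shared (l₁,l₂,l₃)=(3,1,4): N and (l;000)² cancel in I_A²/I_B².
A: Δ = 0!·6!·2!/9! = 1/252; Racah Σ t=0..0: t=0:+1/240 = 1/240; ⇒ 3j(3 1 4; -2 1 1)² = 1/84, sgn -1
B: Δ = 0!·6!·2!/9! = 1/252; Racah Σ t=0..0: t=0:+1/720 = 1/720; ⇒ 3j(3 1 4; 3 0 -3)² = 1/36, sgn -1
I_A²/I_B² = (1/84)/(1/36) = 3/7

3/7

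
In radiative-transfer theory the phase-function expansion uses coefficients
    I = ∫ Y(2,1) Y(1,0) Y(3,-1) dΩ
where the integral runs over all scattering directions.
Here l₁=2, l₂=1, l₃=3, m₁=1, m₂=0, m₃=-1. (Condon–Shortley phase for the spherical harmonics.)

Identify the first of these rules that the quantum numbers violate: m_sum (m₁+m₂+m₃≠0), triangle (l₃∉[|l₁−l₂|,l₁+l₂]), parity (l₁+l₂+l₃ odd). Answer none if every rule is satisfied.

m₁+m₂+m₃ = 1 + 0 − 1 = 0  ✓
triangle: |2−1|=1 ≤ l₃=3 ≤ 2+1=3  ✓
parity: l₁+l₂+l₃ = 6 is even  ✓

none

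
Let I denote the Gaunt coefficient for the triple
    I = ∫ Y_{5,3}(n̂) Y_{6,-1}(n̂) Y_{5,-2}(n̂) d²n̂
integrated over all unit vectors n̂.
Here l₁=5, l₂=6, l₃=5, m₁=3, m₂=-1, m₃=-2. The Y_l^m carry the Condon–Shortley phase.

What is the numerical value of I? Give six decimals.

0.016235

Checks pass: Σm=0; 16 even; l₃=5∈[1,11].
(2·5+1)(2·6+1)(2·5+1) = 1573
Δ: 6! 4! 6! / 17! → 1/28588560
sum: t=1:−1/345600 t=2:+1/13824 t=3:−1/5184 t=4:+1/13824 t=5:−1/345600 = -7/129600
3j²(5 6 5; 0 0 0) = Δ·Π!·Σ² = 80/7293  (sign +1)
sum: t=0:+1/345600 t=1:−1/34560 t=2:+1/41472 = -1/518400
3j²(5 6 5; 3 -1 -2) = Δ·Π!·Σ² = 7/36465  (sign +1)
combine: 4πI² = 1573·80/7293·7/36465 = 112/33813
take √, sign +1: I = 0.01623537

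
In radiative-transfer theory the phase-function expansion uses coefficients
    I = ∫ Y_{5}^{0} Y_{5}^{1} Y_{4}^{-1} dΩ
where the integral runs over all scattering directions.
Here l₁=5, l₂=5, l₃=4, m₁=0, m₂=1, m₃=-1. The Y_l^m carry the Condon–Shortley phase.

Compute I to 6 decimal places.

m-sum 0 ✓  L=14 even ✓  0≤4≤10 ✓
Π(2lᵢ+1) = 11×11×9 = 1089
triangle coeff Δ(5,5,4) = 1/3153150
Σ_t [1,5]: t=1:−1/69120 t=2:+1/1728 t=3:−1/576 t=4:+1/1728 t=5:−1/69120 = -7/11520
(3j)²=2/143 [(5 5 4; 0 0 0)], sign=-1
Σ_t [2,5]: t=2:+1/6912 t=3:−1/864 t=4:+1/1152 t=5:−1/17280 = -7/34560
(3j)²=1/429 [(5 5 4; 0 1 -1)], sign=+1
⇒ 4πI² = 6/169
I = (-1)√(6/169/(4π)) = -0.05315295

-0.053153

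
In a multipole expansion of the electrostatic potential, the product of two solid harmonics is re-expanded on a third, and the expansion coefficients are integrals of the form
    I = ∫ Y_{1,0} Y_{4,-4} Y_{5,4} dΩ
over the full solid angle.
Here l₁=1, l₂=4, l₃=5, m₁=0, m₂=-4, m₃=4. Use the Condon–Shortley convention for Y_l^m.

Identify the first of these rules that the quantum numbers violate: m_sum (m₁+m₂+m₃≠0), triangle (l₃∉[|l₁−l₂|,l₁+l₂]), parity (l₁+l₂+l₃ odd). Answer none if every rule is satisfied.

none

m₁+m₂+m₃ = 0 − 4 + 4 = 0  ✓
triangle: |1−4|=3 ≤ l₃=5 ≤ 1+4=5  ✓
parity: l₁+l₂+l₃ = 10 is even  ✓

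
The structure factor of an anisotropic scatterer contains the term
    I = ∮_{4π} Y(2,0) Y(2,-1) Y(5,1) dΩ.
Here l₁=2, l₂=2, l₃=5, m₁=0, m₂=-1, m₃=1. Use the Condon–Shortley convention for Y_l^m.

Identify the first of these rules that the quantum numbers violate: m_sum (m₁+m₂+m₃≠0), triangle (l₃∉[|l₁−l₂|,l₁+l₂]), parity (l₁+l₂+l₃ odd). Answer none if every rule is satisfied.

triangle

Σmᵢ = 0  ✓
l₃∈[|l₁−l₂|,l₁+l₂]=[0,4], have l₃=5  ✗
Σlᵢ = 9 ⇒ odd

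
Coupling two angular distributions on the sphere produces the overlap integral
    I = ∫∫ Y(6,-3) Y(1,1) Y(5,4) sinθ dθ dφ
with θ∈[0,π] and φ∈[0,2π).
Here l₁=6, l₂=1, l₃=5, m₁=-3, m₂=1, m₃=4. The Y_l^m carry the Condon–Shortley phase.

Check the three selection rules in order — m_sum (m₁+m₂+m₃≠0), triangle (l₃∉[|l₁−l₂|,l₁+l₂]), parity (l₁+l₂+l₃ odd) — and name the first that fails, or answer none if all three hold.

m₁+m₂+m₃ = -3 + 1 + 4 = 2  ✗
triangle: |6−1|=5 ≤ l₃=5 ≤ 6+1=7
parity: l₁+l₂+l₃ = 12 is even

m_sum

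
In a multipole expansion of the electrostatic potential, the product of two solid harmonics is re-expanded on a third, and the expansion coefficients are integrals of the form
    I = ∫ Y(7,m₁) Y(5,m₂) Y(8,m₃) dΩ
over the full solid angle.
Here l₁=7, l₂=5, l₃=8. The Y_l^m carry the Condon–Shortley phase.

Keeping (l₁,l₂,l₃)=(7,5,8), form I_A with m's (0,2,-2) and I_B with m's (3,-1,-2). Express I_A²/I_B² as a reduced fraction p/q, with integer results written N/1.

l's match ⇒ only the (l;m) 3-j factors differ between A and B.
A: triangle coeff Δ(7,5,8) = 1/814773960; Σ_t [1,4]: t=1:−1/74649600 t=2:+1/6912000 t=3:−1/4976640 t=4:+1/26127360 = -41/1306368000; (3j)²=1681/692835 [(7 5 8; 0 2 -2)], sign=-1
B: triangle coeff Δ(7,5,8) = 1/814773960; Σ_t [0,4]: t=0:+1/19906560 t=1:−1/6531840 t=2:+1/15482880 t=3:−1/261273600 t=4:+1/62705664000 = -377/8957952000; (3j)²=10933/1279080 [(7 5 8; 3 -1 -2)], sign=-1
I_A²/I_B² = (1681/692835)/(10933/1279080) = 40344/142129

40344/142129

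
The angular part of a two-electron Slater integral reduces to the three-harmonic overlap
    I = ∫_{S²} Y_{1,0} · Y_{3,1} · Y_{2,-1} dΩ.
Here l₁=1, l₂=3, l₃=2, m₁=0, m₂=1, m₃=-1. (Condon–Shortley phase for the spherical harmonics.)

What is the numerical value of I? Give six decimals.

Rules hold: Σm=0, L=6 even, 2≤2≤4.
N = 3·7·5 = 105
Δ = 2!·0!·4!/7! = 1/105
Racah Σ t=1..1: t=1:−1/4 = -1/4
⇒ 3j(1 3 2; 0 0 0)² = 3/35, sgn -1
Racah Σ t=1..1: t=1:−1/6 = -1/6
⇒ 3j(1 3 2; 0 1 -1)² = 8/105, sgn +1
4πI² = N·(3j₀)²·(3jₘ)² = 24/35
I = -1·√(0.685714/4π) = -0.23359668

-0.233597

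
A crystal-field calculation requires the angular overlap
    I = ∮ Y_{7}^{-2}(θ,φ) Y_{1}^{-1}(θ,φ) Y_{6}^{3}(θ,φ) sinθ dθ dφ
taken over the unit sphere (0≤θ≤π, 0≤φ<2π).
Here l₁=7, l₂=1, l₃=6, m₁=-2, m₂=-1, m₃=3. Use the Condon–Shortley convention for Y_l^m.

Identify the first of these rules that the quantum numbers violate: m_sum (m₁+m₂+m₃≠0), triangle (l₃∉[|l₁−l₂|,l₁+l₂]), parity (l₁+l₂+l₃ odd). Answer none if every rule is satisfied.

none

azimuthal sum: -2 − 1 + 3 = 0  ✓
6 ≤ 6 ≤ 8 (triangle on l)  ✓
L = 7 + 1 + 6 = 14 (even)  ✓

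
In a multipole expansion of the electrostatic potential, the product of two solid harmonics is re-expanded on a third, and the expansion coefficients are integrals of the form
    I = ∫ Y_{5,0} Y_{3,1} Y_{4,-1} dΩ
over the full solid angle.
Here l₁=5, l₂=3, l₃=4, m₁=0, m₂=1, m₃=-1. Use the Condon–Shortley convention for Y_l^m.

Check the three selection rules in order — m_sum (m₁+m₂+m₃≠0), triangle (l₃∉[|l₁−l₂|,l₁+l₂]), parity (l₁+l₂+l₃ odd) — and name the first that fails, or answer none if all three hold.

azimuthal sum: 0 + 1 − 1 = 0  ✓
2 ≤ 4 ≤ 8 (triangle on l)  ✓
L = 5 + 3 + 4 = 12 (even)  ✓

none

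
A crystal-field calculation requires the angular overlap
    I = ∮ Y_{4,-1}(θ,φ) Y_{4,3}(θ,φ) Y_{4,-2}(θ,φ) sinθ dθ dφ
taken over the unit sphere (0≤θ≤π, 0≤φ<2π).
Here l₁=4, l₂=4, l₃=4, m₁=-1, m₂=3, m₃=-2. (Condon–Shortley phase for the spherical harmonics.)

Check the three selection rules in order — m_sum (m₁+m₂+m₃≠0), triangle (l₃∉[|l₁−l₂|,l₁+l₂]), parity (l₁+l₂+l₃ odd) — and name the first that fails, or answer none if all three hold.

none

azimuthal sum: -1 + 3 − 2 = 0  ✓
0 ≤ 4 ≤ 8 (triangle on l)  ✓
L = 4 + 4 + 4 = 12 (even)  ✓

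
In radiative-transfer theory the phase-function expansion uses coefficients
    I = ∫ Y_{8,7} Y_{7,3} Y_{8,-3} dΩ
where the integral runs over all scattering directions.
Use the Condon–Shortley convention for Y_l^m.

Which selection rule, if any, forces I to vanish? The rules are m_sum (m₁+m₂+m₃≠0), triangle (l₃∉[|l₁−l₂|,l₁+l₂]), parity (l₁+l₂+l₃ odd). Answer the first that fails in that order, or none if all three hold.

m_sum

m₁+m₂+m₃ = 7 + 3 − 3 = 7  ✗
triangle: |8−7|=1 ≤ l₃=8 ≤ 8+7=15
parity: l₁+l₂+l₃ = 23 is odd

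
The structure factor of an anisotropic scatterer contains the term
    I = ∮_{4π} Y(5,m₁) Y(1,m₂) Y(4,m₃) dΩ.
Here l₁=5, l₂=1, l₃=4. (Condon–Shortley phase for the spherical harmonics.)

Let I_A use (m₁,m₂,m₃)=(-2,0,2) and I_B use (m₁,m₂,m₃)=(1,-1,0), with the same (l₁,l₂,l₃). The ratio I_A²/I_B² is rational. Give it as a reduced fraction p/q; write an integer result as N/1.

7/5

l's match ⇒ only the (l;m) 3-j factors differ between A and B.
A: triangle coeff Δ(5,1,4) = 1/495; Σ_t [1,1]: t=1:−1/1440 = -1/1440; (3j)²=7/165 [(5 1 4; -2 0 2)], sign=-1
B: triangle coeff Δ(5,1,4) = 1/495; Σ_t [0,0]: t=0:+1/1152 = 1/1152; (3j)²=1/33 [(5 1 4; 1 -1 0)], sign=+1
I_A²/I_B² = (7/165)/(1/33) = 7/5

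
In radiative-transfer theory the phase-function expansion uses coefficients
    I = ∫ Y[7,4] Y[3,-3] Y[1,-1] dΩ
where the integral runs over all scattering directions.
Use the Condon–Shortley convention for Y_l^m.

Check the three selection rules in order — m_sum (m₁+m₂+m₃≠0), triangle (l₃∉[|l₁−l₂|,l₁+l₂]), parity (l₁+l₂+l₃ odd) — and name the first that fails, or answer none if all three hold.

m₁+m₂+m₃ = 4 − 3 − 1 = 0  ✓
triangle: |7−3|=4 ≤ l₃=1 ≤ 7+3=10  ✗
parity: l₁+l₂+l₃ = 11 is odd

triangle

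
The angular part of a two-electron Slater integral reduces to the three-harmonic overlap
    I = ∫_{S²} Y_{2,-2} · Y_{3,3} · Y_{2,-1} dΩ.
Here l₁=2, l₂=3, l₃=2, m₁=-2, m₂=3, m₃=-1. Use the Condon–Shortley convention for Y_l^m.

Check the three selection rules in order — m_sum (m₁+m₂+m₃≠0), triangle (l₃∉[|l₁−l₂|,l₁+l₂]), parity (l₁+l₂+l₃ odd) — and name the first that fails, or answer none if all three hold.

Σmᵢ = 0  ✓
l₃∈[|l₁−l₂|,l₁+l₂]=[1,5], have l₃=2  ✓
Σlᵢ = 7 ⇒ odd  ✗

parity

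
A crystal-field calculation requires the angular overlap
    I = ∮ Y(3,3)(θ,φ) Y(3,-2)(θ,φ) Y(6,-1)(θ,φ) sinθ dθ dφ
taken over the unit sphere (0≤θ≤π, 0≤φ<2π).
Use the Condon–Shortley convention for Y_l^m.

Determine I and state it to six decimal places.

-0.031364

Rules hold: Σm=0, L=12 even, 0≤6≤6.
N = 7·7·13 = 637
Δ = 0!·6!·6!/13! = 1/12012
Racah Σ t=0..0: t=0:+1/1296 = 1/1296
⇒ 3j(3 3 6; 0 0 0)² = 100/3003, sgn +1
Racah Σ t=0..0: t=0:+1/86400 = 1/86400
⇒ 3j(3 3 6; 3 -2 -1)² = 1/1716, sgn -1
4πI² = N·(3j₀)²·(3jₘ)² = 175/14157
I = -1·√(0.0123614/4π) = -0.03136379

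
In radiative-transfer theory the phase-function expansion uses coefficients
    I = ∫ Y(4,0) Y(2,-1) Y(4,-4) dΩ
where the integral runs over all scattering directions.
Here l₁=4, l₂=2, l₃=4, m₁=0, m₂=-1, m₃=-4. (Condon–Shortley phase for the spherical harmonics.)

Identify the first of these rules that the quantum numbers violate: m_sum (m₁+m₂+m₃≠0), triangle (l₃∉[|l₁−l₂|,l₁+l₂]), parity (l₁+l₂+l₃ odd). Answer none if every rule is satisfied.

Σmᵢ = -5  ✗
l₃∈[|l₁−l₂|,l₁+l₂]=[2,6], have l₃=4
Σlᵢ = 10 ⇒ even

m_sum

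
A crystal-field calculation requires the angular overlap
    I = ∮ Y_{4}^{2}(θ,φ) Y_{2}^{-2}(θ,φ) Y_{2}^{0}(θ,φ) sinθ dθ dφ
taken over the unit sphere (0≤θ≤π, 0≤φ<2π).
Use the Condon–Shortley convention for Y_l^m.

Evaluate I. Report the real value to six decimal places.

m-sum 0 ✓  L=8 even ✓  2≤2≤6 ✓
Π(2lᵢ+1) = 9×5×5 = 225
triangle coeff Δ(4,2,2) = 1/630
Σ_t [2,2]: t=2:+1/16 = 1/16
(3j)²=2/35 [(4 2 2; 0 0 0)], sign=+1
Σ_t [0,0]: t=0:+1/96 = 1/96
(3j)²=1/42 [(4 2 2; 2 -2 0)], sign=+1
⇒ 4πI² = 15/49
I = (+1)√(15/49/(4π)) = 0.15607835

0.156078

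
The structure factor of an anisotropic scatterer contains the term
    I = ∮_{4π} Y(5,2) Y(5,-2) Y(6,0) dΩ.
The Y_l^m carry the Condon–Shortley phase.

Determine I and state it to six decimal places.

-0.110455

Checks pass: Σm=0; 16 even; l₃=6∈[0,10].
(2·5+1)(2·5+1)(2·6+1) = 1573
Δ: 4! 6! 6! / 17! → 1/28588560
sum: t=0:+1/345600 t=1:−1/13824 t=2:+1/5184 t=3:−1/13824 t=4:+1/345600 = 7/129600
3j²(5 5 6; 0 0 0) = Δ·Π!·Σ² = 80/7293  (sign +1)
sum: t=0:+1/31104 t=1:−1/13824 t=2:+1/57600 t=3:−1/3110400 = -1/43200
3j²(5 5 6; 2 -2 0) = Δ·Π!·Σ² = 108/12155  (sign -1)
combine: 4πI² = 1573·80/7293·108/12155 = 576/3757
take √, sign -1: I = -0.11045508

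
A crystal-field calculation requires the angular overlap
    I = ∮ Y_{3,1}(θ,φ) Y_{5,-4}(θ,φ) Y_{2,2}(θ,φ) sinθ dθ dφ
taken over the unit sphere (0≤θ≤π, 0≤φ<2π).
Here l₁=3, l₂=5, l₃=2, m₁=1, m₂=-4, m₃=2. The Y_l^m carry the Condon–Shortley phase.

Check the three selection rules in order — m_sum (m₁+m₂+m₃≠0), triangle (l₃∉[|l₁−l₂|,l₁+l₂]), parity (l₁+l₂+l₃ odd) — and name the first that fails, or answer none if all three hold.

m₁+m₂+m₃ = 1 − 4 + 2 = -1  ✗
triangle: |3−5|=2 ≤ l₃=2 ≤ 3+5=8
parity: l₁+l₂+l₃ = 10 is even

m_sum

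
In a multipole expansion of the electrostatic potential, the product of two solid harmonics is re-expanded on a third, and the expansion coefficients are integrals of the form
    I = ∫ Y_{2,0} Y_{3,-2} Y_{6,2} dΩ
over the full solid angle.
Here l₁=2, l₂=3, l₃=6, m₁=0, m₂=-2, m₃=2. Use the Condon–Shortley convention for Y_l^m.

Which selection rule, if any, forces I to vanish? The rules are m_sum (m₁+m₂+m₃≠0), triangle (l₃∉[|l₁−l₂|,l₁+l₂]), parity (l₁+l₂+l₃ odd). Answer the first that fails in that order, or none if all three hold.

azimuthal sum: 0 − 2 + 2 = 0  ✓
1 ≤ 6 ≤ 5 (triangle on l)  ✗
L = 2 + 3 + 6 = 11 (odd)

triangle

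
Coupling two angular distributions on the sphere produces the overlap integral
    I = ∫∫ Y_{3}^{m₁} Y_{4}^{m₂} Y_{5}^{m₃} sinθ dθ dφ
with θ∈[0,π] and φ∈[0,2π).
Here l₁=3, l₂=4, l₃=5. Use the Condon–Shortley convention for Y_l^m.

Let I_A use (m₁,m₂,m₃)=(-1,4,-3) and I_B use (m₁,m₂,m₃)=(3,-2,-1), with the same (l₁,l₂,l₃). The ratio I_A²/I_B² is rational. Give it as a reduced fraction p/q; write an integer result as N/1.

1568/1125

Shared (l₁,l₂,l₃)=(3,4,5): N and (l;000)² cancel in I_A²/I_B².
A: Δ = 2!·4!·6!/13! = 1/180180; Racah Σ t=2..2: t=2:+1/5760 = 1/5760; ⇒ 3j(3 4 5; -1 4 -3)² = 56/2145, sgn +1
B: Δ = 2!·4!·6!/13! = 1/180180; Racah Σ t=0..0: t=0:+1/2304 = 1/2304; ⇒ 3j(3 4 5; 3 -2 -1)² = 75/4004, sgn +1
I_A²/I_B² = (56/2145)/(75/4004) = 1568/1125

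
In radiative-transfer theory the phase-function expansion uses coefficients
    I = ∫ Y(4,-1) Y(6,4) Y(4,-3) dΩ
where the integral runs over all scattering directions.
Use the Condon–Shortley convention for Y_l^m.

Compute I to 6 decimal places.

Checks pass: Σm=0; 14 even; l₃=4∈[2,10].
(2·4+1)(2·6+1)(2·4+1) = 1053
Δ: 6! 2! 6! / 15! → 1/1261260
sum: t=2:+1/4608 t=3:−1/1296 t=4:+1/4608 = -7/20736
3j²(4 6 4; 0 0 0) = Δ·Π!·Σ² = 20/1287  (sign -1)
sum: t=4:+1/34560 t=5:−1/28800 = -1/172800
3j²(4 6 4; -1 4 -3) = Δ·Π!·Σ² = 1/1430  (sign +1)
combine: 4πI² = 1053·20/1287·1/1430 = 18/1573
take √, sign -1: I = -0.03017637

-0.030176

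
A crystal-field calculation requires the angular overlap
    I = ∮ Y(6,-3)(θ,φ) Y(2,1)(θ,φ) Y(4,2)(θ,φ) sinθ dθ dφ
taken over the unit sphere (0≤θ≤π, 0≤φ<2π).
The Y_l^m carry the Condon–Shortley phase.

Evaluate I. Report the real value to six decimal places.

Checks pass: Σm=0; 12 even; l₃=4∈[4,8].
(2·6+1)(2·2+1)(2·4+1) = 585
Δ: 4! 8! 0! / 13! → 1/6435
sum: t=2:+1/2304 = 1/2304
3j²(6 2 4; 0 0 0) = Δ·Π!·Σ² = 5/143  (sign +1)
sum: t=3:−1/8640 = -1/8640
3j²(6 2 4; -3 1 2) = Δ·Π!·Σ² = 28/715  (sign -1)
combine: 4πI² = 585·5/143·28/715 = 1260/1573
take √, sign -1: I = -0.25247360

-0.252474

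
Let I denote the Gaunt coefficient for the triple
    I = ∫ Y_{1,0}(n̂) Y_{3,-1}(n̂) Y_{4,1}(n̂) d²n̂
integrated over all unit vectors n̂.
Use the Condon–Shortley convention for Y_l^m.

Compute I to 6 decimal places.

-0.238414

m-sum 0 ✓  L=8 even ✓  2≤4≤4 ✓
Π(2lᵢ+1) = 3×7×9 = 189
triangle coeff Δ(1,3,4) = 1/252
Σ_t [0,0]: t=0:+1/36 = 1/36
(3j)²=4/63 [(1 3 4; 0 0 0)], sign=+1
Σ_t [0,0]: t=0:+1/48 = 1/48
(3j)²=5/84 [(1 3 4; 0 -1 1)], sign=-1
⇒ 4πI² = 5/7
I = (-1)√(5/7/(4π)) = -0.23841361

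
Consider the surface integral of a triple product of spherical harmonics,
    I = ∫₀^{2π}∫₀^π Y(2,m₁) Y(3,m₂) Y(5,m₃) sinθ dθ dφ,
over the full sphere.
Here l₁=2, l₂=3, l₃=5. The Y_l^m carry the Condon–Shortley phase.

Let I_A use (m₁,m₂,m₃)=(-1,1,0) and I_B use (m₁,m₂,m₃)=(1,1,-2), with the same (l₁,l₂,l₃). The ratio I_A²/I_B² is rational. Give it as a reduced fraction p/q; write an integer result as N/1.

Same 2,3,5: normalisation and zero-m 3j drop out of the ratio.
A: Δ: 0! 4! 6! / 11! → 1/2310; sum: t=0:+1/288 = 1/288; 3j²(2 3 5; -1 1 0) = Δ·Π!·Σ² = 5/231  (sign -1)
B: Δ: 0! 4! 6! / 11! → 1/2310; sum: t=0:+1/288 = 1/288; 3j²(2 3 5; 1 1 -2) = Δ·Π!·Σ² = 1/22  (sign -1)
I_A²/I_B² = (5/231)/(1/22) = 10/21

10/21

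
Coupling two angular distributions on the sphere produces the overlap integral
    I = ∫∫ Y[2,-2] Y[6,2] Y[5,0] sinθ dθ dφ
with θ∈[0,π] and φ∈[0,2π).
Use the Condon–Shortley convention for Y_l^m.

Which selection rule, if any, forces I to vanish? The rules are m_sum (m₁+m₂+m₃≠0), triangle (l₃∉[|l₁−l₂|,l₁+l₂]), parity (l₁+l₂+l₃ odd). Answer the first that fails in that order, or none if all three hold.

azimuthal sum: -2 + 2 + 0 = 0  ✓
4 ≤ 5 ≤ 8 (triangle on l)  ✓
L = 2 + 6 + 5 = 13 (odd)  ✗

parity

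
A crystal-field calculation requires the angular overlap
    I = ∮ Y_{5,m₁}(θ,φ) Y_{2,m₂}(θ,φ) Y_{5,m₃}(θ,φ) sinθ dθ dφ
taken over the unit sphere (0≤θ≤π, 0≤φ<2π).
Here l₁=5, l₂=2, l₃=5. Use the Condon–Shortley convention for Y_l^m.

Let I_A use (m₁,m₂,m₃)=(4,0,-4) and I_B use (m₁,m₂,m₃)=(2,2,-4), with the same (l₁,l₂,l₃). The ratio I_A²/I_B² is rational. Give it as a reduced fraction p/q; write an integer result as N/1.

1/2

Shared (l₁,l₂,l₃)=(5,2,5): N and (l;000)² cancel in I_A²/I_B².
A: Δ = 2!·8!·2!/13! = 1/38610; Racah Σ t=0..1: t=0:+1/20160 t=1:−1/40320 = 1/40320; ⇒ 3j(5 2 5; 4 0 -4)² = 6/715, sgn -1
B: Δ = 2!·8!·2!/13! = 1/38610; Racah Σ t=2..2: t=2:+1/20160 = 1/20160; ⇒ 3j(5 2 5; 2 2 -4)² = 12/715, sgn -1
I_A²/I_B² = (6/715)/(12/715) = 1/2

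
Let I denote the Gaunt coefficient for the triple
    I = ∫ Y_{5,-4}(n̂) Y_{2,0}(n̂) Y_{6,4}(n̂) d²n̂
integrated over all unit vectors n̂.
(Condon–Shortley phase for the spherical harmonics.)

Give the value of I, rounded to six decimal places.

L=13 odd ⇒ parity kills the (l;000) factor ⇒ I = 0

0.000000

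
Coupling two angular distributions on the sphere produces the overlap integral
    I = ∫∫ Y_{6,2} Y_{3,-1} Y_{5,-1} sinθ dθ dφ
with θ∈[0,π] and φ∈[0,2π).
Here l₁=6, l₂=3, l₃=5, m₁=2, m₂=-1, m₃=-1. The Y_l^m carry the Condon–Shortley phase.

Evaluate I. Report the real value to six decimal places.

m-sum 0 ✓  L=14 even ✓  3≤5≤9 ✓
Π(2lᵢ+1) = 13×7×11 = 1001
triangle coeff Δ(6,3,5) = 1/675675
Σ_t [1,3]: t=1:−1/8640 t=2:+1/2304 t=3:−1/8640 = 7/34560
(3j)²=7/429 [(6 3 5; 0 0 0)], sign=-1
Σ_t [0,2]: t=0:+1/27648 t=1:−1/4320 t=2:+1/11520 = -1/9216
(3j)²=2/143 [(6 3 5; 2 -1 -1)], sign=-1
⇒ 4πI² = 98/429
I = (+1)√(98/429/(4π)) = 0.13482780

0.134828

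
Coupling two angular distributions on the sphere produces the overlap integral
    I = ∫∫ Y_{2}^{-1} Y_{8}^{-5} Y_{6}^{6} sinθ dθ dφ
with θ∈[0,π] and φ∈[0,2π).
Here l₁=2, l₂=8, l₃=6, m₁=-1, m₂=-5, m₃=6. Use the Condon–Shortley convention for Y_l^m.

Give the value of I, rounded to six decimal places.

Rules hold: Σm=0, L=16 even, 6≤6≤10.
N = 5·17·13 = 1105
Δ = 4!·0!·12!/17! = 1/30940
Racah Σ t=2..2: t=2:+1/2073600 = 1/2073600
⇒ 3j(2 8 6; 0 0 0)² = 28/1105, sgn +1
Racah Σ t=3..3: t=3:−1/2874009600 = -1/2874009600
⇒ 3j(2 8 6; -1 -5 6)² = 1/2380, sgn -1
4πI² = N·(3j₀)²·(3jₘ)² = 1/85
I = -1·√(0.0117647/4π) = -0.03059748

-0.030597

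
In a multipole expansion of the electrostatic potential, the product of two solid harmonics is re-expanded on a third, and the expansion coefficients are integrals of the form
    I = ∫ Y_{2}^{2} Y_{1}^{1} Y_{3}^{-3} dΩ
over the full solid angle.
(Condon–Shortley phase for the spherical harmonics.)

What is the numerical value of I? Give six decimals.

Checks pass: Σm=0; 6 even; l₃=3∈[1,3].
(2·2+1)(2·1+1)(2·3+1) = 105
Δ: 0! 4! 2! / 7! → 1/105
sum: t=0:+1/4 = 1/4
3j²(2 1 3; 0 0 0) = Δ·Π!·Σ² = 3/35  (sign -1)
sum: t=0:+1/48 = 1/48
3j²(2 1 3; 2 1 -3) = Δ·Π!·Σ² = 1/7  (sign +1)
combine: 4πI² = 105·3/35·1/7 = 9/7
take √, sign -1: I = -0.31986543

-0.319865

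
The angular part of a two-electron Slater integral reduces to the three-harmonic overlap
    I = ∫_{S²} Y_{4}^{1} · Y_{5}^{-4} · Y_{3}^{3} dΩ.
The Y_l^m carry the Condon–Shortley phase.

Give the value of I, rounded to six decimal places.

Checks pass: Σm=0; 12 even; l₃=3∈[1,9].
(2·4+1)(2·5+1)(2·3+1) = 693
Δ: 6! 2! 4! / 13! → 1/180180
sum: t=2:+1/576 t=3:−1/144 t=4:+1/576 = -1/288
3j²(4 5 3; 0 0 0) = Δ·Π!·Σ² = 20/1001  (sign +1)
sum: t=1:−1/5760 = -1/5760
3j²(4 5 3; 1 -4 3) = Δ·Π!·Σ² = 9/286  (sign -1)
combine: 4πI² = 693·20/1001·9/286 = 810/1859
take √, sign -1: I = -0.18620781

-0.186208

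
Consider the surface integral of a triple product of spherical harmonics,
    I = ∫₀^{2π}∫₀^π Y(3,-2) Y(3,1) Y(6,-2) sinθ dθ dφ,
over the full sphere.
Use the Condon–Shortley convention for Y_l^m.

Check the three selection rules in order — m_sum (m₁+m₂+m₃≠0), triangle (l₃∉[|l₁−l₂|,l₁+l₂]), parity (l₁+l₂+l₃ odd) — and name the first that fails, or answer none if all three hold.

m_sum

azimuthal sum: -2 + 1 − 2 = -3  ✗
0 ≤ 6 ≤ 6 (triangle on l)
L = 3 + 3 + 6 = 12 (even)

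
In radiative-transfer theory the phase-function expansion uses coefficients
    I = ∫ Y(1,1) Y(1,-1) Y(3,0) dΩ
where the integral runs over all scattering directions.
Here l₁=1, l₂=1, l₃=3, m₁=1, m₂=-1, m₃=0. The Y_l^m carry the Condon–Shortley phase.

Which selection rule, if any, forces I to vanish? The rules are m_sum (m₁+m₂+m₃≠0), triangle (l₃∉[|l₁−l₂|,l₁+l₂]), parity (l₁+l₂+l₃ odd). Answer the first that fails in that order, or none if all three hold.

azimuthal sum: 1 − 1 + 0 = 0  ✓
0 ≤ 3 ≤ 2 (triangle on l)  ✗
L = 1 + 1 + 3 = 5 (odd)

triangle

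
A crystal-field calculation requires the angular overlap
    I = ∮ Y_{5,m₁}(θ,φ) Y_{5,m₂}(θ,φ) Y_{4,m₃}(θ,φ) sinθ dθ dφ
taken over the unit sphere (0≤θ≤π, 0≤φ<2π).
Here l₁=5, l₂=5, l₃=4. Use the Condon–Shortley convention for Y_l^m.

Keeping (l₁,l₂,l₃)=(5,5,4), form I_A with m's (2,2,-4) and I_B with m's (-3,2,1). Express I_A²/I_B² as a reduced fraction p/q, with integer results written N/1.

7/3

l's match ⇒ only the (l;m) 3-j factors differ between A and B.
A: triangle coeff Δ(5,5,4) = 1/3153150; Σ_t [3,3]: t=3:−1/20736 = -1/20736; (3j)²=35/1287 [(5 5 4; 2 2 -4)], sign=-1
B: triangle coeff Δ(5,5,4) = 1/3153150; Σ_t [4,6]: t=4:+1/6912 t=5:−1/2880 t=6:+1/17280 = -1/6912; (3j)²=5/429 [(5 5 4; -3 2 1)], sign=+1
I_A²/I_B² = (35/1287)/(5/429) = 7/3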